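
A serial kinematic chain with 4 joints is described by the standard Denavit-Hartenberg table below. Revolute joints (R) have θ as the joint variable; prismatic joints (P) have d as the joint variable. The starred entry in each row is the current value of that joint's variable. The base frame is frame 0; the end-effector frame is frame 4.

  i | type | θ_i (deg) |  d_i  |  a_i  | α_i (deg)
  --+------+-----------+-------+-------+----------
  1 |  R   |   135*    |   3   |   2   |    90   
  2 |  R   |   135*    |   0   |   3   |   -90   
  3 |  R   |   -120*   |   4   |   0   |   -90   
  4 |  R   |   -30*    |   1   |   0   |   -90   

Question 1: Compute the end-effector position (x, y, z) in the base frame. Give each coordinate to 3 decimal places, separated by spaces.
2.872 -2.165 2.905

after link 1: o_1 = (-1.4142, 1.4142, 3.0000)
after link 2: o_2 = (0.0858, -0.0858, 5.1213)
after link 3: o_3 = (2.0858, -2.0858, 2.2929)
after link 4: o_4 = (2.8724, -2.1652, 2.9053)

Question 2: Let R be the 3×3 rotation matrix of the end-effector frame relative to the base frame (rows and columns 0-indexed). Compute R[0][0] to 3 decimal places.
0.564

End-effector x-axis (col 0 of R) = (0.5638,0.4968,-0.6597)
R[0][0] = 0.5638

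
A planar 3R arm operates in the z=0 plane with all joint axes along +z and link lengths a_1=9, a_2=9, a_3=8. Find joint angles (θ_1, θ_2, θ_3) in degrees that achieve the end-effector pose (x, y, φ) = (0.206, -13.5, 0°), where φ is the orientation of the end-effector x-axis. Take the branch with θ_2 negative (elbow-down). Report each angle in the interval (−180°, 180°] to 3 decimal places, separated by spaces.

-89.999 -60.001 150.000

wrist centre = target − a_3·(cos φ, sin φ) = (-7.7940, -13.5000)
cos θ_2 = (242.9964−9²−9²)/(2·9·9) = 0.5000; θ_2 = -60.0015° (elbow-down)
β = atan2(-13.5000,-7.7940) = -119.9993°; ψ = atan2(-7.7943,13.4998) = -30.0007°
θ_1 = β − ψ = -89.9985°
θ_3 = φ − θ_1 − θ_2 = 150.0000° (wrapped to (-180°,180°])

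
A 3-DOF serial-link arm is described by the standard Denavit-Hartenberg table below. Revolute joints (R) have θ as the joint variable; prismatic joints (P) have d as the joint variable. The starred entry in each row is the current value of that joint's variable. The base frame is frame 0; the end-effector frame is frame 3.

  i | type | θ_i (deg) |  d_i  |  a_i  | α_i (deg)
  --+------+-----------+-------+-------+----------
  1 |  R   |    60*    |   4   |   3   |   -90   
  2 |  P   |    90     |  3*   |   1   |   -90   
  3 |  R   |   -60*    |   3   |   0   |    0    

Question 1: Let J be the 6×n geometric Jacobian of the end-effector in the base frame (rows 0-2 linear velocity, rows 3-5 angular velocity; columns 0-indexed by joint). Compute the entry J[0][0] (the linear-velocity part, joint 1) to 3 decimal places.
-1.500

axis z_0 = ẑ; lever o_n−o_0 = (-2.5981,1.5000,3.0000)
cross product → J_v[:, 0] = (-1.5000,-2.5981,0.0000)
J_ω[:, 0] = z_0
entry J[0][0] = -1.5000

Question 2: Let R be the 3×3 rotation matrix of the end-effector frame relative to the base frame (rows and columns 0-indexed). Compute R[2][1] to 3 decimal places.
-0.866

End-effector y-axis (col 1 of R) = (0.4330,-0.2500,-0.8660)
R[2][1] = -0.8660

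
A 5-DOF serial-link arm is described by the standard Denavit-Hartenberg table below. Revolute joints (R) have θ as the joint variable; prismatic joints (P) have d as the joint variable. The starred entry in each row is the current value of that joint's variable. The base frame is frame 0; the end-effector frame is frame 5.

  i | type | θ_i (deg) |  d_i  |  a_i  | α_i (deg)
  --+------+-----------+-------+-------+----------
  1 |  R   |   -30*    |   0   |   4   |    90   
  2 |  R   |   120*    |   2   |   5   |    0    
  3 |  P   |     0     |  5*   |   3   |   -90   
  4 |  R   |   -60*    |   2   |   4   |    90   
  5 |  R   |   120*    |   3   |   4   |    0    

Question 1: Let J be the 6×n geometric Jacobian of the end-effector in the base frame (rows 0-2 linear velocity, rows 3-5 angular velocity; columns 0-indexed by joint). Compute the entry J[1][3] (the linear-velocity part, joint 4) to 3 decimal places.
axis z_3 = (-0.7500,0.4330,-0.5000); lever o_n−o_3 = (-5.0221,-0.8325,-4.1160)
cross product → J_v[:, 3] = (-2.1986,-0.5760,2.7990)
J_ω[:, 3] = z_3
entry J[1][3] = -0.5760

-0.576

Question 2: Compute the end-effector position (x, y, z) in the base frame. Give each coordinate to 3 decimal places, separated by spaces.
-8.522 -6.895 2.812

after link 1: o_1 = (3.4641, -2.0000, 0.0000)
after link 2: o_2 = (0.2990, -2.4821, 4.3301)
after link 3: o_3 = (-3.5000, -6.0622, 6.9282)
after link 4: o_4 = (-7.5981, -7.6962, 7.6603)
after link 5: o_5 = (-8.5221, -6.8947, 2.8122)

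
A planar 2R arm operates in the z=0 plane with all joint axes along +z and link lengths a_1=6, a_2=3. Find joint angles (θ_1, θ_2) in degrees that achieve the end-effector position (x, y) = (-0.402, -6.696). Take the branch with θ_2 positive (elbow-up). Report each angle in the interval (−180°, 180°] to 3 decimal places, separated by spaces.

-120.001 90.003

cos θ_2 = (44.9980−6²−3²)/(2·6·3) = -0.0001; θ_2 = 90.0032° (elbow-up)
β = atan2(-6.6960,-0.4020) = -93.4357°; ψ = atan2(3.0000,5.9998) = 26.5657°
θ_1 = β − ψ = -120.0014°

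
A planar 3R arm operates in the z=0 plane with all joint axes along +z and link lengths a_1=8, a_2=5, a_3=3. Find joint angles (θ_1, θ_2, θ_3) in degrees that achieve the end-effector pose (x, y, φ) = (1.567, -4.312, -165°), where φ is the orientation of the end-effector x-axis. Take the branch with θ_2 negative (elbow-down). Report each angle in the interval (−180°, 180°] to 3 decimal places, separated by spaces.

wrist centre = target − a_3·(cos φ, sin φ) = (4.4648, -3.5355)
cos θ_2 = (32.4343−8²−5²)/(2·8·5) = -0.7071; θ_2 = -134.9971° (elbow-down)
β = atan2(-3.5355,4.4648) = -38.3748°; ψ = atan2(-3.5357,4.4646) = -38.3770°
θ_1 = β − ψ = 0.0022°
θ_3 = φ − θ_1 − θ_2 = -30.0050° (wrapped to (-180°,180°])

0.002 -134.997 -30.005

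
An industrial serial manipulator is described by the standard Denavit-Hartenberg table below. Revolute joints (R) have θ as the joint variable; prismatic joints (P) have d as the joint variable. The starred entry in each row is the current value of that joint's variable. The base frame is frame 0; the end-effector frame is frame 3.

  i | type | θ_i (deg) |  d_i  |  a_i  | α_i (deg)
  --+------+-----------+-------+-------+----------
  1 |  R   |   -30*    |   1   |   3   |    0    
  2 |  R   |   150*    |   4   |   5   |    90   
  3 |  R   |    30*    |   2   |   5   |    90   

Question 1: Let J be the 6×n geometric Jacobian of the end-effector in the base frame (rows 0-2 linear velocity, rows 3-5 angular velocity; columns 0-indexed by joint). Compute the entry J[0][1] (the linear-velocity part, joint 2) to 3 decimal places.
-9.080

axis z_1 = (0.0000,0.0000,1.0000); lever o_n−o_1 = (-2.9330,9.0801,6.5000)
cross product → J_v[:, 1] = (-9.0801,-2.9330,0.0000)
J_ω[:, 1] = z_1
entry J[0][1] = -9.0801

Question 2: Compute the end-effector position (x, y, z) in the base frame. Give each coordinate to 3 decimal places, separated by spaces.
-0.335 7.580 7.500

after link 1: o_1 = (2.5981, -1.5000, 1.0000)
after link 2: o_2 = (0.0981, 2.8301, 5.0000)
after link 3: o_3 = (-0.3349, 7.5801, 7.5000)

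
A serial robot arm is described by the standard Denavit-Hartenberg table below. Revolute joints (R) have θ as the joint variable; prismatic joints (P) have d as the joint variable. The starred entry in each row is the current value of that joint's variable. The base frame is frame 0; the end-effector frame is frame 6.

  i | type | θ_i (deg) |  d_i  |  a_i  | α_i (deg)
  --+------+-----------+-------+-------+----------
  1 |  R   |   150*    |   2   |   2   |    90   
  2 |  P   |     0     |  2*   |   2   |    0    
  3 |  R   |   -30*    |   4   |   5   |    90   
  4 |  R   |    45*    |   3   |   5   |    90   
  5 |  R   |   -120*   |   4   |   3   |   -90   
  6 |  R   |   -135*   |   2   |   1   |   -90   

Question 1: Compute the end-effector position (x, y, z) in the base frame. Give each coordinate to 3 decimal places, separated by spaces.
after link 1: o_1 = (-1.7321, 1.0000, 2.0000)
after link 2: o_2 = (-2.4641, 3.7321, 2.0000)
after link 3: o_3 = (-4.2141, 9.3612, -0.5000)
after link 4: o_4 = (-3.7989, 13.2040, -4.8658)
after link 5: o_5 = (-8.1943, 11.2509, -3.4997)
after link 6: o_6 = (-9.3558, 13.0471, -4.1514)

-9.356 13.047 -4.151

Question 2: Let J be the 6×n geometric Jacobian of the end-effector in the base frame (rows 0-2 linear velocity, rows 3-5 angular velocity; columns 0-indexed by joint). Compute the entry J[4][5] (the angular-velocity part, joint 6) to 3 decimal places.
axis z_5 = (-0.3696,0.9205,0.1268); lever o_n−o_5 = (-1.1615,1.7962,-0.6517)
cross product → J_v[:, 5] = (-0.8277,-0.3882,0.4053)
J_ω[:, 5] = z_5
entry J[4][5] = 0.9205

0.920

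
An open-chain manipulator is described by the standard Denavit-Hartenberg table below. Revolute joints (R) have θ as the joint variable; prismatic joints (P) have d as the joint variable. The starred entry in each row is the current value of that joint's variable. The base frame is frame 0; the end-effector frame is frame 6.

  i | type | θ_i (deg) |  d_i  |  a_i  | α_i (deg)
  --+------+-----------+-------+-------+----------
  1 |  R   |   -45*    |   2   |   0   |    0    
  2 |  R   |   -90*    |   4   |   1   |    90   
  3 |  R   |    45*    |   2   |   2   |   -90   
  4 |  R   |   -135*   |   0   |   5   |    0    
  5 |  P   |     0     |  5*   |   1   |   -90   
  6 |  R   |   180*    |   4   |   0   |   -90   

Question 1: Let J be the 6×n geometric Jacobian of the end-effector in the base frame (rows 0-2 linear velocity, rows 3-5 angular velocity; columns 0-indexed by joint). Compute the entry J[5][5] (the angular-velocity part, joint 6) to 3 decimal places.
axis z_5 = (-0.8536,0.1464,0.5000); lever o_n−o_5 = (-3.4142,0.5858,2.0000)
cross product → J_v[:, 5] = (0.0000,0.0000,0.0000)
J_ω[:, 5] = z_5
entry J[5][5] = 0.5000

0.500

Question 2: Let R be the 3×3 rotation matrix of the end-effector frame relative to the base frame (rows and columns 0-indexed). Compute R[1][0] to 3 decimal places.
End-effector x-axis (col 0 of R) = (0.1464,-0.8536,0.5000)
R[1][0] = -0.8536

-0.854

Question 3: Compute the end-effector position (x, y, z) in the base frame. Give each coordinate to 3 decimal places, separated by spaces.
-4.914 7.914 9.950

after link 1: o_1 = (0.0000, 0.0000, 2.0000)
after link 2: o_2 = (-0.7071, -0.7071, 6.0000)
after link 3: o_3 = (-3.1213, -0.2929, 7.4142)
after link 4: o_4 = (-3.8536, 3.9749, 4.9142)
after link 5: o_5 = (-1.5000, 7.3284, 7.9497)
after link 6: o_6 = (-4.9142, 7.9142, 9.9497)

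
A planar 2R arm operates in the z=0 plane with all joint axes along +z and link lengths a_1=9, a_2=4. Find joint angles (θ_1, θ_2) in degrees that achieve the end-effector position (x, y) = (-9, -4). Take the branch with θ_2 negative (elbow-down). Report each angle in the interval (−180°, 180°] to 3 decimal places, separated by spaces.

cos θ_2 = (97.0000−9²−4²)/(2·9·4) = 0.0000; θ_2 = -90.0000° (elbow-down)
β = atan2(-4.0000,-9.0000) = -156.0375°; ψ = atan2(-4.0000,9.0000) = -23.9625°
θ_1 = β − ψ = -132.0750°

-132.075 -90.000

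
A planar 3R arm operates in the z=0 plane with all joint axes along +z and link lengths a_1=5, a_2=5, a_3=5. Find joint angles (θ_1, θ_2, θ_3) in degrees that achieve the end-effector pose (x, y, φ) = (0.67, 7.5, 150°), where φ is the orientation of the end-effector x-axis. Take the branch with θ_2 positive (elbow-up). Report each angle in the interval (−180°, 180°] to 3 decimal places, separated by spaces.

wrist centre = target − a_3·(cos φ, sin φ) = (5.0001, 5.0000)
cos θ_2 = (50.0013−5²−5²)/(2·5·5) = 0.0000; θ_2 = 89.9985° (elbow-up)
β = atan2(5.0000,5.0001) = 44.9993°; ψ = atan2(5.0000,5.0001) = 44.9993°
θ_1 = β − ψ = 0.0000°
θ_3 = φ − θ_1 − θ_2 = 60.0015° (wrapped to (-180°,180°])

0.000 89.999 60.001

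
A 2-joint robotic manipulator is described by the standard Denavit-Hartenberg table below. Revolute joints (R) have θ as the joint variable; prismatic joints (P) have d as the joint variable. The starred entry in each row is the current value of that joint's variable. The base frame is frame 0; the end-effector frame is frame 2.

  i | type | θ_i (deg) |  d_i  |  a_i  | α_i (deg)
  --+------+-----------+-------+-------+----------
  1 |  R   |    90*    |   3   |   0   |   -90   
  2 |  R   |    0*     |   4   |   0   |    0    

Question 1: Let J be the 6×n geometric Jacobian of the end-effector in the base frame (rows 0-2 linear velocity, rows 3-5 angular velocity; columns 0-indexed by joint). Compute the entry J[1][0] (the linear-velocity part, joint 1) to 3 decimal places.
-4.000

axis z_0 = ẑ; lever o_n−o_0 = (-4.0000,0.0000,3.0000)
cross product → J_v[:, 0] = (-0.0000,-4.0000,0.0000)
J_ω[:, 0] = z_0
entry J[1][0] = -4.0000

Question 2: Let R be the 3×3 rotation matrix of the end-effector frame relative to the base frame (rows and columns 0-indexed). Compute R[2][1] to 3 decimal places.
-1.000

End-effector y-axis (col 1 of R) = (-0.0000,0.0000,-1.0000)
R[2][1] = -1.0000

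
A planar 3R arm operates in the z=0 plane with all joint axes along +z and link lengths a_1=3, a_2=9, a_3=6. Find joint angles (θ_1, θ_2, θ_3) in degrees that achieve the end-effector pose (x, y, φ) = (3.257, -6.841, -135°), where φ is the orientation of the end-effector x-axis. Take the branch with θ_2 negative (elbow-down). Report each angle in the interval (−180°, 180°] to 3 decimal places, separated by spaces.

81.789 -120.005 -96.784

wrist centre = target − a_3·(cos φ, sin φ) = (7.4996, -2.5984)
cos θ_2 = (62.9961−3²−9²)/(2·3·9) = -0.5001; θ_2 = -120.0048° (elbow-down)
β = atan2(-2.5984,7.4996) = -19.1094°; ψ = atan2(-7.7939,-1.5007) = -100.8985°
θ_1 = β − ψ = 81.7892°
θ_3 = φ − θ_1 − θ_2 = -96.7844° (wrapped to (-180°,180°])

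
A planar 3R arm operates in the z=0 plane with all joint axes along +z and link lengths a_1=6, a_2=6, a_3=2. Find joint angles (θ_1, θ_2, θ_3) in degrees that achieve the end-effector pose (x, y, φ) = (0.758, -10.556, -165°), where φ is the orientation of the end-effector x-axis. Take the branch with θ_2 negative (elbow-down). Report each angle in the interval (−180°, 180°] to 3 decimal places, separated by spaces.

wrist centre = target − a_3·(cos φ, sin φ) = (2.6899, -10.0384)
cos θ_2 = (108.0040−6²−6²)/(2·6·6) = 0.5001; θ_2 = -59.9963° (elbow-down)
β = atan2(-10.0384,2.6899) = -74.9996°; ψ = atan2(-5.1960,9.0003) = -29.9982°
θ_1 = β − ψ = -45.0014°
θ_3 = φ − θ_1 − θ_2 = -60.0023° (wrapped to (-180°,180°])

-45.001 -59.996 -60.002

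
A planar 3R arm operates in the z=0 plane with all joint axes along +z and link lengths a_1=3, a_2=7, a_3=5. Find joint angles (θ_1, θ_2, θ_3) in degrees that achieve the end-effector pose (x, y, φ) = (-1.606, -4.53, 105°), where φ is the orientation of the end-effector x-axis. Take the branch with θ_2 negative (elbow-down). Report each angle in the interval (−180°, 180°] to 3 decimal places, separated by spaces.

-60.003 -44.997 -150.000

wrist centre = target − a_3·(cos φ, sin φ) = (-0.3119, -9.3596)
cos θ_2 = (87.6999−3²−7²)/(2·3·7) = 0.7071; θ_2 = -44.9972° (elbow-down)
β = atan2(-9.3596,-0.3119) = -91.9086°; ψ = atan2(-4.9495,7.9500) = -31.9056°
θ_1 = β − ψ = -60.0031°
θ_3 = φ − θ_1 − θ_2 = -149.9997° (wrapped to (-180°,180°])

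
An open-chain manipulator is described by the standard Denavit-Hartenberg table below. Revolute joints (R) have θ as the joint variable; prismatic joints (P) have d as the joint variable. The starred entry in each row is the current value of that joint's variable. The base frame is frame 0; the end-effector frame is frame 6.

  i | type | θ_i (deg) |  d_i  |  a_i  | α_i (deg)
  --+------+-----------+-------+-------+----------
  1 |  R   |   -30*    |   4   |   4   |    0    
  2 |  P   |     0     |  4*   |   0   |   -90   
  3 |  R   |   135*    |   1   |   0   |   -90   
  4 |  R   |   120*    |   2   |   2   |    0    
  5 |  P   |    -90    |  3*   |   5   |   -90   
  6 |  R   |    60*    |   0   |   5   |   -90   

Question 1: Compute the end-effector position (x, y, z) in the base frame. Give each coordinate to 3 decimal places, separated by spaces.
after link 1: o_1 = (3.4641, -2.0000, 4.0000)
after link 2: o_2 = (3.4641, -2.0000, 8.0000)
after link 3: o_3 = (3.9641, -1.1340, 8.0000)
after link 4: o_4 = (2.4857, -2.2804, 10.1213)
after link 5: o_5 = (-3.2531, -1.8539, 9.1808)
after link 6: o_6 = (-2.5522, -3.7019, 4.5880)

-2.552 -3.702 4.588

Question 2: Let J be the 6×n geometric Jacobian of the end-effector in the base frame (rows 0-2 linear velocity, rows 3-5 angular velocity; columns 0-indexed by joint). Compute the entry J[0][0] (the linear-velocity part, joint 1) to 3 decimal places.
axis z_0 = ẑ; lever o_n−o_0 = (-2.5522,-3.7019,4.5880)
cross product → J_v[:, 0] = (3.7019,-2.5522,0.0000)
J_ω[:, 0] = z_0
entry J[0][0] = 3.7019

3.702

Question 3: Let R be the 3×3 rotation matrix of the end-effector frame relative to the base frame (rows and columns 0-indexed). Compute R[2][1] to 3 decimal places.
End-effector y-axis (col 1 of R) = (0.1268,0.9268,-0.3536)
R[2][1] = -0.3536

-0.354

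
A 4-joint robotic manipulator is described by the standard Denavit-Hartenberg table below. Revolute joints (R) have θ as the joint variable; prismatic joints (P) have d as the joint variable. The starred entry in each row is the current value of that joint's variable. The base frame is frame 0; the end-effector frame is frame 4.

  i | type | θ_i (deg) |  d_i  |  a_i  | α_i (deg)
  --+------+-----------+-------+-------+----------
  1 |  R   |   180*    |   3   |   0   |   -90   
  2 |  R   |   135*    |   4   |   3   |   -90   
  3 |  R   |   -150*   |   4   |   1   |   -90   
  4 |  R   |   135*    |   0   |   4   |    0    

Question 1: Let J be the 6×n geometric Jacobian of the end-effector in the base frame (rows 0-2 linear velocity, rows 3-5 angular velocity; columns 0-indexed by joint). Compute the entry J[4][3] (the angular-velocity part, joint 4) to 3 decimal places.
-0.866

axis z_3 = (0.3536,-0.8660,-0.3536); lever o_n−o_3 = (-0.2679,1.4142,-3.7321)
cross product → J_v[:, 3] = (3.7321,1.4142,0.2679)
J_ω[:, 3] = z_3
entry J[4][3] = -0.8660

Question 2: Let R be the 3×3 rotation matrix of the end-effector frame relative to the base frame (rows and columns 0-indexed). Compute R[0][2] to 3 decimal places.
End-effector z-axis (col 2 of R) = (0.3536,-0.8660,-0.3536)
R[0][2] = 0.3536

0.354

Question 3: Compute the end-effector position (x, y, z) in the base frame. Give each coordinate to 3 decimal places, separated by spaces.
after link 1: o_1 = (0.0000, 0.0000, 3.0000)
after link 2: o_2 = (2.1213, -4.0000, 0.8787)
after link 3: o_3 = (4.3374, -4.5000, 4.3195)
after link 4: o_4 = (4.0694, -3.0858, 0.5874)

4.069 -3.086 0.587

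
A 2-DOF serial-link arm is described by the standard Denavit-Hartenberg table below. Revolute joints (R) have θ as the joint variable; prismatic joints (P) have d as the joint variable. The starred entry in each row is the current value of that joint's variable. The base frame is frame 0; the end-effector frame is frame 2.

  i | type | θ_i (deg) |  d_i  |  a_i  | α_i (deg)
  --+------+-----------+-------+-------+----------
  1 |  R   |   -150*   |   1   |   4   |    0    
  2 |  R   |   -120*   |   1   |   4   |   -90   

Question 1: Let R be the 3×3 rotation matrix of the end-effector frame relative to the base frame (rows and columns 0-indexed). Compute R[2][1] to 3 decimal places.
-1.000

End-effector y-axis (col 1 of R) = (-0.0000,-0.0000,-1.0000)
R[2][1] = -1.0000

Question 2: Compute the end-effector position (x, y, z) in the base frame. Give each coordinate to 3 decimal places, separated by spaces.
after link 1: o_1 = (-3.4641, -2.0000, 1.0000)
after link 2: o_2 = (-3.4641, 2.0000, 2.0000)

-3.464 2.000 2.000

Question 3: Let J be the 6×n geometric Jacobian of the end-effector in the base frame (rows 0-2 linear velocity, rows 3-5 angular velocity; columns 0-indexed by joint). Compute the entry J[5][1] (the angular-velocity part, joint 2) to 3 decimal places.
axis z_1 = (0.0000,0.0000,1.0000); lever o_n−o_1 = (-0.0000,4.0000,1.0000)
cross product → J_v[:, 1] = (-4.0000,-0.0000,0.0000)
J_ω[:, 1] = z_1
entry J[5][1] = 1.0000

1.000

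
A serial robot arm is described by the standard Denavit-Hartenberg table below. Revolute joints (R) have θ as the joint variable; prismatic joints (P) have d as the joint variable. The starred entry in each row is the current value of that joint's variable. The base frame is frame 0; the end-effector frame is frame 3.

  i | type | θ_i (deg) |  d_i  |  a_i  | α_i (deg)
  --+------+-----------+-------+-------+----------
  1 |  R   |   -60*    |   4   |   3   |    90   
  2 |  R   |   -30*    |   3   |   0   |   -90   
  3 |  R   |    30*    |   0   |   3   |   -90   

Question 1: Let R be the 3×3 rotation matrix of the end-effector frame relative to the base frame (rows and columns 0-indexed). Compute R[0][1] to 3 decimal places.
-0.250

End-effector y-axis (col 1 of R) = (-0.2500,0.4330,-0.8660)
R[0][1] = -0.2500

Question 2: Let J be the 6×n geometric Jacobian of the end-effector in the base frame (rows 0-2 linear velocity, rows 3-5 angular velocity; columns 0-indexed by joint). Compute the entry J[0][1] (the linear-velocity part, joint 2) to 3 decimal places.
0.650

axis z_1 = (-0.8660,-0.5000,0.0000); lever o_n−o_1 = (-0.1740,-2.6986,-1.2990)
cross product → J_v[:, 1] = (0.6495,-1.1250,2.2500)
J_ω[:, 1] = z_1
entry J[0][1] = 0.6495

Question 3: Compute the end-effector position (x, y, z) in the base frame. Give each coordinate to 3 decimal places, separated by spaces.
after link 1: o_1 = (1.5000, -2.5981, 4.0000)
after link 2: o_2 = (-1.0981, -4.0981, 4.0000)
after link 3: o_3 = (1.3260, -5.2966, 2.7010)

1.326 -5.297 2.701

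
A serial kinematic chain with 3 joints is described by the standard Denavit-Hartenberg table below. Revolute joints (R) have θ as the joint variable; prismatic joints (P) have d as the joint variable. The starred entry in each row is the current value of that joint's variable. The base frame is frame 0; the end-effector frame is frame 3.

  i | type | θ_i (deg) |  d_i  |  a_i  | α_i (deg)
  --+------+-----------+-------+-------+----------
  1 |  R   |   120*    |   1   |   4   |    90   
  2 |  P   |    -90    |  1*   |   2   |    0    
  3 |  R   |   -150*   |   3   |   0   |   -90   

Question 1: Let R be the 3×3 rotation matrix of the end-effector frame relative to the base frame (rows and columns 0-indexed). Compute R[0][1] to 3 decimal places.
End-effector y-axis (col 1 of R) = (-0.8660,-0.5000,-0.0000)
R[0][1] = -0.8660

-0.866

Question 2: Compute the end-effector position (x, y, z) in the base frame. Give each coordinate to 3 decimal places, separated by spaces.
1.464 5.464 -1.000

after link 1: o_1 = (-2.0000, 3.4641, 1.0000)
after link 2: o_2 = (-1.1340, 3.9641, -1.0000)
after link 3: o_3 = (1.4641, 5.4641, -1.0000)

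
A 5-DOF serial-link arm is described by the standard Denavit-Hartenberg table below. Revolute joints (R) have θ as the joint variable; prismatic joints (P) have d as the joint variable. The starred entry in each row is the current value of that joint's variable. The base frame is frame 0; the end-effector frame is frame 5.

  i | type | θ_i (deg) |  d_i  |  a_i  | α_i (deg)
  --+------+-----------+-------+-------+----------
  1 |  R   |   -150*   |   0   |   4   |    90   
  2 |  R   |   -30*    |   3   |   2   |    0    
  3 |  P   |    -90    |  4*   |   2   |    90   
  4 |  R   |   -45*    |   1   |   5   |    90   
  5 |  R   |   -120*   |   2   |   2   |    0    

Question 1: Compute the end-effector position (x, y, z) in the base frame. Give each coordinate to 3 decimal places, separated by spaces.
-5.413 0.058 -4.323

after link 1: o_1 = (-3.4641, -2.0000, 0.0000)
after link 2: o_2 = (-6.4641, -0.2679, -1.0000)
after link 3: o_3 = (-7.5981, 3.6962, -2.7321)
after link 4: o_4 = (-3.5494, 1.9512, -5.2939)
after link 5: o_5 = (-5.4134, 0.0585, -4.3228)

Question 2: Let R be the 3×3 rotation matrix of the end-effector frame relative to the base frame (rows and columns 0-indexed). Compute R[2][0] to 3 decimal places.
-0.127

End-effector x-axis (col 0 of R) = (-0.9794,-0.1572,-0.1268)
R[2][0] = -0.1268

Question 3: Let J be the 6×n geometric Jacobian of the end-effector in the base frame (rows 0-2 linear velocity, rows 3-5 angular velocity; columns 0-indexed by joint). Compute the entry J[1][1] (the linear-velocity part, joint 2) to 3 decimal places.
axis z_1 = (-0.5000,0.8660,0.0000); lever o_n−o_1 = (-1.9493,2.0585,-4.3228)
cross product → J_v[:, 1] = (-3.7437,-2.1614,0.6589)
J_ω[:, 1] = z_1
entry J[1][1] = -2.1614

-2.161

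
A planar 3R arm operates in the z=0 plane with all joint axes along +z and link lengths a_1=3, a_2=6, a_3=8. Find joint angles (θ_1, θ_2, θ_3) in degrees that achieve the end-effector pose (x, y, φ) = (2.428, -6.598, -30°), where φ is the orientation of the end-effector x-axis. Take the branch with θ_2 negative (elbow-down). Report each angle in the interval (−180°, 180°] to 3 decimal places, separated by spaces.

wrist centre = target − a_3·(cos φ, sin φ) = (-4.5002, -2.5980)
cos θ_2 = (27.0014−3²−6²)/(2·3·6) = -0.5000; θ_2 = -119.9974° (elbow-down)
β = atan2(-2.5980,-4.5002) = -150.0018°; ψ = atan2(-5.1963,0.0002) = -89.9974°
θ_1 = β − ψ = -60.0045°
θ_3 = φ − θ_1 − θ_2 = 150.0018° (wrapped to (-180°,180°])

-60.004 -119.997 150.002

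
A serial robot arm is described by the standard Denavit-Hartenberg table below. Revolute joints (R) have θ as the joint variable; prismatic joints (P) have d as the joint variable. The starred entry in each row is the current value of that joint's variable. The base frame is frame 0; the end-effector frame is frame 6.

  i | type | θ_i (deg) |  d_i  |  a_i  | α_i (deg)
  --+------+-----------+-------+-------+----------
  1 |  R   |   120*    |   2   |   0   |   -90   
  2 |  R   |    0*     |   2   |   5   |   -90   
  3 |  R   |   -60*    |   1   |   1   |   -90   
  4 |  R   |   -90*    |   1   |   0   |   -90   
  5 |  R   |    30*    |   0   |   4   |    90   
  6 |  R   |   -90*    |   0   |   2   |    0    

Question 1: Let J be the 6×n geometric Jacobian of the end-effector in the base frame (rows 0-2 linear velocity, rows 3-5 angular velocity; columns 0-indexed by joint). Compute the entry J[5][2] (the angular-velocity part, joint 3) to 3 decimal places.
axis z_2 = (-0.0000,-0.0000,-1.0000); lever o_n−o_2 = (1.0000,-1.0000,-4.4641)
cross product → J_v[:, 2] = (-1.0000,-1.0000,0.0000)
J_ω[:, 2] = z_2
entry J[5][2] = -1.0000

-1.000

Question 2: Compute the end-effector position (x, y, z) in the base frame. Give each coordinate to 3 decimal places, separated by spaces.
after link 1: o_1 = (0.0000, 0.0000, 2.0000)
after link 2: o_2 = (-4.2321, 3.3301, 2.0000)
after link 3: o_3 = (-5.2321, 3.3301, 1.0000)
after link 4: o_4 = (-5.2321, 4.3301, 1.0000)
after link 5: o_5 = (-5.2321, 2.3301, -2.4641)
after link 6: o_6 = (-3.2321, 2.3301, -2.4641)

-3.232 2.330 -2.464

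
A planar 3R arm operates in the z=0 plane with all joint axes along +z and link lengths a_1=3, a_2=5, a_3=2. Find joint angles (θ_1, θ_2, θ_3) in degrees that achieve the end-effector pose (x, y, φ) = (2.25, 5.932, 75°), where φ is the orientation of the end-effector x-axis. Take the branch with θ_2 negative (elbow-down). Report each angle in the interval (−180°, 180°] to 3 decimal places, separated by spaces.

149.992 -119.995 45.003

wrist centre = target − a_3·(cos φ, sin φ) = (1.7324, 4.0001)
cos θ_2 = (19.0023−3²−5²)/(2·3·5) = -0.4999; θ_2 = -119.9950° (elbow-down)
β = atan2(4.0001,1.7324) = 66.5838°; ψ = atan2(-4.3303,0.5004) = -83.4086°
θ_1 = β − ψ = 149.9924°
θ_3 = φ − θ_1 − θ_2 = 45.0026° (wrapped to (-180°,180°])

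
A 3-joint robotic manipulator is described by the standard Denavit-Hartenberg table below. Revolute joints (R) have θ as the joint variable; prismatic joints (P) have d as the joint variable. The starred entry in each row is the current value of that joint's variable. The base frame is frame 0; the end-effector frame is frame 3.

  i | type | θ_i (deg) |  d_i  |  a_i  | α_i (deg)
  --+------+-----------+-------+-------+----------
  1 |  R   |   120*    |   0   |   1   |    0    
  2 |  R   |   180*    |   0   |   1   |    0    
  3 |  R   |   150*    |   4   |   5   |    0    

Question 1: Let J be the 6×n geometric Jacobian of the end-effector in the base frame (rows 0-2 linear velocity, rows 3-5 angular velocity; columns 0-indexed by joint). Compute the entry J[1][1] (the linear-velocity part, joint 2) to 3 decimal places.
axis z_1 = (0.0000,0.0000,1.0000); lever o_n−o_1 = (0.5000,4.1340,4.0000)
cross product → J_v[:, 1] = (-4.1340,0.5000,0.0000)
J_ω[:, 1] = z_1
entry J[1][1] = 0.5000

0.500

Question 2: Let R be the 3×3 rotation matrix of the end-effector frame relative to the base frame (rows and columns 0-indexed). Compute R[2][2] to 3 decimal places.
1.000

End-effector z-axis (col 2 of R) = (0.0000,0.0000,1.0000)
R[2][2] = 1.0000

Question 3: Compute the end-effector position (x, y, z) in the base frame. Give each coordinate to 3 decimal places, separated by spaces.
after link 1: o_1 = (-0.5000, 0.8660, 0.0000)
after link 2: o_2 = (-0.0000, -0.0000, 0.0000)
after link 3: o_3 = (0.0000, 5.0000, 4.0000)

0.000 5.000 4.000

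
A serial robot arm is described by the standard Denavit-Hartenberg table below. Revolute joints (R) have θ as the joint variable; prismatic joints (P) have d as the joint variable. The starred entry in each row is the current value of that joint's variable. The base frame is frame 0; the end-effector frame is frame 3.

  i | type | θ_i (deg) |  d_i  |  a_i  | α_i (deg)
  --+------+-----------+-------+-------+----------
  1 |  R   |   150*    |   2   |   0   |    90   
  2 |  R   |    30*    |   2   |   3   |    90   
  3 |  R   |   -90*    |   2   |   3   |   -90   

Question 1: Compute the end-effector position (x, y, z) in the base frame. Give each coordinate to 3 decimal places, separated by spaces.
after link 1: o_1 = (0.0000, 0.0000, 2.0000)
after link 2: o_2 = (-1.2500, 3.0311, 3.5000)
after link 3: o_3 = (-3.6160, 0.9330, 1.7679)

-3.616 0.933 1.768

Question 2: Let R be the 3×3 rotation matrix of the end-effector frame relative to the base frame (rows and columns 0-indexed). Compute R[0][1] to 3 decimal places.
0.433

End-effector y-axis (col 1 of R) = (0.4330,-0.2500,0.8660)
R[0][1] = 0.4330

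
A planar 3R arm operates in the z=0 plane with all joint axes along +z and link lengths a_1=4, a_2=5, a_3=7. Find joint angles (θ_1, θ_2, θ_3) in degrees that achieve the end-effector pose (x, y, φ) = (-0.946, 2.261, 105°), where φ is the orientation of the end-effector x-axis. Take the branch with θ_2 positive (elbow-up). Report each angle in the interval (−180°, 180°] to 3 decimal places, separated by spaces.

-150.000 119.994 135.007

wrist centre = target − a_3·(cos φ, sin φ) = (0.8657, -4.5005)
cos θ_2 = (21.0038−4²−5²)/(2·4·5) = -0.4999; θ_2 = 119.9937° (elbow-up)
β = atan2(-4.5005,0.8657) = -79.1113°; ψ = atan2(4.3304,1.5005) = 70.8889°
θ_1 = β − ψ = -150.0002°
θ_3 = φ − θ_1 − θ_2 = 135.0065° (wrapped to (-180°,180°])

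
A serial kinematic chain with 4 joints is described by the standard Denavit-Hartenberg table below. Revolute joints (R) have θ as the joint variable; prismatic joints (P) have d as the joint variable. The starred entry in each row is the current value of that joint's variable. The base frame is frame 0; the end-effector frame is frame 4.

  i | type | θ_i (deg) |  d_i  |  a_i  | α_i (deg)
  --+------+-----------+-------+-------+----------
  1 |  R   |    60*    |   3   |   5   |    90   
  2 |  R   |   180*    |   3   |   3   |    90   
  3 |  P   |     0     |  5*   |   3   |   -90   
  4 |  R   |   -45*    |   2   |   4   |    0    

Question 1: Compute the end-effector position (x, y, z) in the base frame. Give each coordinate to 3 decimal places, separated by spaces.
after link 1: o_1 = (2.5000, 4.3301, 3.0000)
after link 2: o_2 = (3.5981, 0.2321, 3.0000)
after link 3: o_3 = (2.0981, -2.3660, 8.0000)
after link 4: o_4 = (2.4159, -5.8155, 10.8284)

2.416 -5.816 10.828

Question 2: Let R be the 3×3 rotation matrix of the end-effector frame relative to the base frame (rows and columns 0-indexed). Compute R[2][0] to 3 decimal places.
End-effector x-axis (col 0 of R) = (-0.3536,-0.6124,0.7071)
R[2][0] = 0.7071

0.707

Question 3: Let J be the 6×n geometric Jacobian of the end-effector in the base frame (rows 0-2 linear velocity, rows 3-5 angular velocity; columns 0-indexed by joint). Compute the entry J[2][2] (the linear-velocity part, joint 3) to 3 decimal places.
1.000

prismatic axis z_2 = (0.0000,0.0000,1.0000)
J_v[:, 2] = z_2; J_ω[:, 2] = (0,0,0)
entry J[2][2] = 1.0000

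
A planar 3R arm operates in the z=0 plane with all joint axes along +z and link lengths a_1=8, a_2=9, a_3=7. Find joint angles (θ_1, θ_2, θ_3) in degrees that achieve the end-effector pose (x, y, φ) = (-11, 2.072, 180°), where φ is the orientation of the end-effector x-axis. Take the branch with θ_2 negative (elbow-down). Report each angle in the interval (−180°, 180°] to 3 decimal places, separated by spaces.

wrist centre = target − a_3·(cos φ, sin φ) = (-4.0000, 2.0720)
cos θ_2 = (20.2932−8²−9²)/(2·8·9) = -0.8660; θ_2 = -149.9993° (elbow-down)
β = atan2(2.0720,-4.0000) = 152.6158°; ψ = atan2(-4.5001,0.2058) = -87.3812°
θ_1 = β − ψ = 239.9971°
θ_3 = φ − θ_1 − θ_2 = 90.0022° (wrapped to (-180°,180°])

-120.003 -149.999 90.002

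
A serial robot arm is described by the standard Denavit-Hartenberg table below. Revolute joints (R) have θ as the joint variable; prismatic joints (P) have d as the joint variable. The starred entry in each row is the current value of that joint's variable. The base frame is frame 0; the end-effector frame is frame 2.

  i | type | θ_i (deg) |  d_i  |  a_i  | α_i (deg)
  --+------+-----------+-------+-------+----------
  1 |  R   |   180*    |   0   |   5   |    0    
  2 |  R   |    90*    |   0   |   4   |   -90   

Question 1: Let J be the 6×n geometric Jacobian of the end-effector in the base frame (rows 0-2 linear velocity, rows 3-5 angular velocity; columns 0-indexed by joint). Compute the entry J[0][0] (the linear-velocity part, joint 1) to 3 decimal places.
axis z_0 = ẑ; lever o_n−o_0 = (-5.0000,-4.0000,0.0000)
cross product → J_v[:, 0] = (4.0000,-5.0000,0.0000)
J_ω[:, 0] = z_0
entry J[0][0] = 4.0000

4.000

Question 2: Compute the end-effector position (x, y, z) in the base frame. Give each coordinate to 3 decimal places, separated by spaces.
after link 1: o_1 = (-5.0000, 0.0000, 0.0000)
after link 2: o_2 = (-5.0000, -4.0000, 0.0000)

-5.000 -4.000 0.000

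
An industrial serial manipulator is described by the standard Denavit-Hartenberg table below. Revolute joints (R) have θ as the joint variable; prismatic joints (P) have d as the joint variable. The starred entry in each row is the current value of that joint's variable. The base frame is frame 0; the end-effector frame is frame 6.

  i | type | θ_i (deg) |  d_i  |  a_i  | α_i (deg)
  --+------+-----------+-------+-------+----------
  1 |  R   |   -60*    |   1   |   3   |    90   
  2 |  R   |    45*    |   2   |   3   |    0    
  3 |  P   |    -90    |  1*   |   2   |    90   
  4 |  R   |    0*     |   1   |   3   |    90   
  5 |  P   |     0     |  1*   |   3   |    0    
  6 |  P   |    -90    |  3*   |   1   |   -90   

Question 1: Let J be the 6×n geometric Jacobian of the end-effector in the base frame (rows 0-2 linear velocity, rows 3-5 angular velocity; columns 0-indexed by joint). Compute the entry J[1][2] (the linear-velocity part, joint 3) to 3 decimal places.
-0.500

prismatic axis z_2 = (-0.8660,-0.5000,0.0000)
J_v[:, 2] = z_2; J_ω[:, 2] = (0,0,0)
entry J[1][2] = -0.5000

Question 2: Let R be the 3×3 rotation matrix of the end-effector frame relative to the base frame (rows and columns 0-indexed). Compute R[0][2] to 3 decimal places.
0.354

End-effector z-axis (col 2 of R) = (0.3536,-0.6124,-0.7071)
R[0][2] = 0.3536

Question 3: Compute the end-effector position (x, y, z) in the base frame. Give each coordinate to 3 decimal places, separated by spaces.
6.255 -8.834 -2.536

after link 1: o_1 = (1.5000, -2.5981, 1.0000)
after link 2: o_2 = (0.8286, -5.4352, 3.1213)
after link 3: o_3 = (0.6697, -7.1599, 1.7071)
after link 4: o_4 = (1.3768, -8.3847, -1.1213)
after link 5: o_5 = (3.3035, -9.7218, -3.2426)
after link 6: o_6 = (6.2551, -8.8342, -2.5355)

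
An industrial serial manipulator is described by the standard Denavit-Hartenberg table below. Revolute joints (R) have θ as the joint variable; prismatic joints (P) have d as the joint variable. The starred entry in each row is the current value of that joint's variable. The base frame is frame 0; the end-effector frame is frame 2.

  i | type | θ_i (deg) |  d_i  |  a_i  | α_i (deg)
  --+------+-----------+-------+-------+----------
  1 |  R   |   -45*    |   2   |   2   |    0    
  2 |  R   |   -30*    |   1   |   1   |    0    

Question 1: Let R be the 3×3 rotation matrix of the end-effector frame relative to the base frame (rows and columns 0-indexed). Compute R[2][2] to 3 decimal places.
End-effector z-axis (col 2 of R) = (0.0000,0.0000,1.0000)
R[2][2] = 1.0000

1.000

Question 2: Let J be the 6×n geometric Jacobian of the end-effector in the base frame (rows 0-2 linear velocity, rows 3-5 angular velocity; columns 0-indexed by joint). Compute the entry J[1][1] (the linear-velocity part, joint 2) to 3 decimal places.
0.259

axis z_1 = (0.0000,0.0000,1.0000); lever o_n−o_1 = (0.2588,-0.9659,1.0000)
cross product → J_v[:, 1] = (0.9659,0.2588,-0.0000)
J_ω[:, 1] = z_1
entry J[1][1] = 0.2588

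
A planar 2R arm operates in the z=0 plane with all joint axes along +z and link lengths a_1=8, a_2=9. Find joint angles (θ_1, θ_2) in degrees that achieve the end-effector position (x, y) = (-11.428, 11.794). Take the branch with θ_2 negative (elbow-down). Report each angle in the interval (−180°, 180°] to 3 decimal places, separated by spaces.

cos θ_2 = (269.6976−8²−9²)/(2·8·9) = 0.8660; θ_2 = -30.0080° (elbow-down)
β = atan2(11.7940,-11.4280) = 134.0970°; ψ = atan2(-4.5011,15.7936) = -15.9073°
θ_1 = β − ψ = 150.0043°

150.004 -30.008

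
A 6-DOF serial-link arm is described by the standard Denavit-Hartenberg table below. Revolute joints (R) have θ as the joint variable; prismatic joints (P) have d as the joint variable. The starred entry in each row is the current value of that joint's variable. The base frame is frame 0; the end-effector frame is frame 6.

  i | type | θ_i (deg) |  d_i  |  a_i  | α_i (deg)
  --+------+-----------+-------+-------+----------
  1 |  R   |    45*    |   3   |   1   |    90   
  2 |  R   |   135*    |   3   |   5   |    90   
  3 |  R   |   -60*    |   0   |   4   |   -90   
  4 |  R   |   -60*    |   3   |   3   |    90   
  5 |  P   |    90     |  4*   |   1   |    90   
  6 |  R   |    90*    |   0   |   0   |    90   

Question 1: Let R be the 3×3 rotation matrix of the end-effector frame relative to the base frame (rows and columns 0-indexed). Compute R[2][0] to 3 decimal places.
End-effector x-axis (col 0 of R) = (0.9968,-0.0638,0.0474)
R[2][0] = 0.0474

0.047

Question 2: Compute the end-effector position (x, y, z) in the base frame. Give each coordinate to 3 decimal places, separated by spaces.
after link 1: o_1 = (0.7071, 0.7071, 3.0000)
after link 2: o_2 = (0.3284, -3.9142, 6.5355)
after link 3: o_3 = (-3.1211, -2.4647, 7.9497)
after link 4: o_4 = (-3.3540, -2.9818, 12.1543)
after link 5: o_5 = (0.5539, -4.0237, 12.9562)
after link 6: o_6 = (0.5539, -4.0237, 12.9562)

0.554 -4.024 12.956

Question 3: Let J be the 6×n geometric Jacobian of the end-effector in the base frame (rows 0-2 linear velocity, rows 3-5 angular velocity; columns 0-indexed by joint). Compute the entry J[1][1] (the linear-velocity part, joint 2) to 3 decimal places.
axis z_1 = (0.7071,-0.7071,0.0000); lever o_n−o_1 = (-0.1532,-4.7308,9.9562)
cross product → J_v[:, 1] = (-7.0401,-7.0401,-3.4535)
J_ω[:, 1] = z_1
entry J[1][1] = -7.0401

-7.040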